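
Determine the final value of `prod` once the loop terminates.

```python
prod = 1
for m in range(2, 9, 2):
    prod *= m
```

Let's trace through this code step by step.

Initialize: prod = 1
Entering loop: for m in range(2, 9, 2):
After iteration 1: m = 2, prod = 2
After iteration 2: m = 4, prod = 8
After iteration 3: m = 6, prod = 48
After iteration 4: m = 8, prod = 384
Loop ends.

Final answer: 384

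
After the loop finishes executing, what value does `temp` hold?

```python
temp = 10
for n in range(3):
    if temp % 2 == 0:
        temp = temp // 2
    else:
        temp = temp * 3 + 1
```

Let's trace through this code step by step.

Initialize: temp = 10
Entering loop: for n in range(3):
After iteration 1: n = 0, temp = 5
After iteration 2: n = 1, temp = 16
After iteration 3: n = 2, temp = 8
Loop ends.

Final answer: 8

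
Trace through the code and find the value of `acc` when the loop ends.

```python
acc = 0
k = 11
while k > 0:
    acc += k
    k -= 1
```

Let's trace through this code step by step.

Initialize: acc = 0
Initialize: k = 11
Entering loop: while k > 0:
After iteration 1: acc = 11, k = 10
After iteration 2: acc = 21, k = 9
After iteration 3: acc = 30, k = 8
After iteration 4: acc = 38, k = 7
After iteration 5: acc = 45, k = 6
After iteration 6: acc = 51, k = 5
After iteration 7: acc = 56, k = 4
After iteration 8: acc = 60, k = 3
After iteration 9: acc = 63, k = 2
After iteration 10: acc = 65, k = 1
After iteration 11: acc = 66, k = 0
Loop ends.

Final answer: 66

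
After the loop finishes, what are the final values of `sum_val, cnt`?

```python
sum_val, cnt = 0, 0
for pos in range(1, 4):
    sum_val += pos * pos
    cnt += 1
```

Let's trace through this code step by step.

Initialize: sum_val = 0
Initialize: cnt = 0
Entering loop: for pos in range(1, 4):
After iteration 1: pos = 1, sum_val = 1, cnt = 1
After iteration 2: pos = 2, sum_val = 5, cnt = 2
After iteration 3: pos = 3, sum_val = 14, cnt = 3
Loop ends.

Final answer: 14, 3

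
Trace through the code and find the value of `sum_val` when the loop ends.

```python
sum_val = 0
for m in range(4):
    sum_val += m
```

Let's trace through this code step by step.

Initialize: sum_val = 0
Entering loop: for m in range(4):
After iteration 1: m = 0, sum_val = 0
After iteration 2: m = 1, sum_val = 1
After iteration 3: m = 2, sum_val = 3
After iteration 4: m = 3, sum_val = 6
Loop ends.

Final answer: 6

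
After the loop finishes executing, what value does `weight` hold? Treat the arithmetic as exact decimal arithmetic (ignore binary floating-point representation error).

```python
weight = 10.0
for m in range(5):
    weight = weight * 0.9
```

Let's trace through this code step by step.

Initialize: weight = 10.0
Entering loop: for m in range(5):
After iteration 1: m = 0, weight = 9.0
After iteration 2: m = 1, weight = 8.1
After iteration 3: m = 2, weight = 7.29
After iteration 4: m = 3, weight = 6.561
After iteration 5: m = 4, weight = 5.9049
Loop ends.

Final answer: 5.9049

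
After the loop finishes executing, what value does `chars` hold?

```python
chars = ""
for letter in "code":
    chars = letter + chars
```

Let's trace through this code step by step.

Initialize: chars = ''
Entering loop: for letter in "code":
After iteration 1: letter = 'c', chars = 'c'
After iteration 2: letter = 'o', chars = 'oc'
After iteration 3: letter = 'd', chars = 'doc'
After iteration 4: letter = 'e', chars = 'edoc'
Loop ends.

Final answer: 'edoc'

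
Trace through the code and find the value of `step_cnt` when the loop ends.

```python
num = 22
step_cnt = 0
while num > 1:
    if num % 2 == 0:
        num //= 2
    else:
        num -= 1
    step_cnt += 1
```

Let's trace through this code step by step.

Initialize: num = 22
Initialize: step_cnt = 0
Entering loop: while num > 1:
After iteration 1: num = 11, step_cnt = 1
After iteration 2: num = 10, step_cnt = 2
After iteration 3: num = 5, step_cnt = 3
After iteration 4: num = 4, step_cnt = 4
After iteration 5: num = 2, step_cnt = 5
After iteration 6: num = 1, step_cnt = 6
Loop ends.

Final answer: 6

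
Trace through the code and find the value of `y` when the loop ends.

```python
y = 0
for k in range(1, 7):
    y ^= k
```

Let's trace through this code step by step.

Initialize: y = 0
Entering loop: for k in range(1, 7):
After iteration 1: k = 1, y = 1
After iteration 2: k = 2, y = 3
After iteration 3: k = 3, y = 0
After iteration 4: k = 4, y = 4
After iteration 5: k = 5, y = 1
After iteration 6: k = 6, y = 7
Loop ends.

Final answer: 7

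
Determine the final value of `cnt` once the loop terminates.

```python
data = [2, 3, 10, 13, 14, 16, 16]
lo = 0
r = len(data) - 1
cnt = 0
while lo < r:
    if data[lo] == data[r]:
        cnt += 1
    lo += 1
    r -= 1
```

Let's trace through this code step by step.

Initialize: data = [2, 3, 10, 13, 14, 16, 16]
Initialize: lo = 0
Initialize: r = 6
Initialize: cnt = 0
Entering loop: while lo < r:
After iteration 1: lo = 1, r = 5, cnt = 0
After iteration 2: lo = 2, r = 4, cnt = 0
After iteration 3: lo = 3, r = 3, cnt = 0
Loop ends.

Final answer: 0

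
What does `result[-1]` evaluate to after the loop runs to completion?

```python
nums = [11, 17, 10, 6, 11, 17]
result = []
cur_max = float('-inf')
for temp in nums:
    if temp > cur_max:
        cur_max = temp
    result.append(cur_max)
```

Let's trace through this code step by step.

Initialize: nums = [11, 17, 10, 6, 11, 17]
Initialize: result = []
Initialize: cur_max = -inf
Entering loop: for temp in nums:
After iteration 1: temp = 11, result = [11], cur_max = 11
After iteration 2: temp = 17, result = [11, 17], cur_max = 17
After iteration 3: temp = 10, result = [11, 17, 17], cur_max = 17
After iteration 4: temp = 6, result = [11, 17, 17, 17], cur_max = 17
After iteration 5: temp = 11, result = [11, 17, 17, 17, 17], cur_max = 17
After iteration 6: temp = 17, result = [11, 17, 17, 17, 17, 17], cur_max = 17
Loop ends.
result[-1] = 17

Final answer: 17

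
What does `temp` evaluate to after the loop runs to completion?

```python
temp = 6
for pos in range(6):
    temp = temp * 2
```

Let's trace through this code step by step.

Initialize: temp = 6
Entering loop: for pos in range(6):
After iteration 1: pos = 0, temp = 12
After iteration 2: pos = 1, temp = 24
After iteration 3: pos = 2, temp = 48
After iteration 4: pos = 3, temp = 96
After iteration 5: pos = 4, temp = 192
After iteration 6: pos = 5, temp = 384
Loop ends.

Final answer: 384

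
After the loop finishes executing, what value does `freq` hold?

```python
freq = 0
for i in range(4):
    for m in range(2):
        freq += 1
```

Let's trace through this code step by step.

Initialize: freq = 0
Entering loop: for i in range(4):
After iteration 1: i = 0, freq = 2
After iteration 2: i = 1, freq = 4
After iteration 3: i = 2, freq = 6
After iteration 4: i = 3, freq = 8
Loop ends.

Final answer: 8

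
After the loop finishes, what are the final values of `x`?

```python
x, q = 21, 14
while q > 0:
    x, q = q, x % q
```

Let's trace through this code step by step.

Initialize: x = 21
Initialize: q = 14
Entering loop: while q > 0:
After iteration 1: x = 14, q = 7
After iteration 2: x = 7, q = 0
Loop ends.

Final answer: 7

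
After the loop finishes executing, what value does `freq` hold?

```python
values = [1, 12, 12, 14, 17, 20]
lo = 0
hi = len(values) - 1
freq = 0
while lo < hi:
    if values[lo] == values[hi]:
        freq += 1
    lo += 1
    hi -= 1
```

Let's trace through this code step by step.

Initialize: values = [1, 12, 12, 14, 17, 20]
Initialize: lo = 0
Initialize: hi = 5
Initialize: freq = 0
Entering loop: while lo < hi:
After iteration 1: lo = 1, hi = 4, freq = 0
After iteration 2: lo = 2, hi = 3, freq = 0
After iteration 3: lo = 3, hi = 2, freq = 0
Loop ends.

Final answer: 0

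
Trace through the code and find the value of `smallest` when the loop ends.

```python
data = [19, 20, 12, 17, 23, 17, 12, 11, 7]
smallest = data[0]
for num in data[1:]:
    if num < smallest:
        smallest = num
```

Let's trace through this code step by step.

Initialize: data = [19, 20, 12, 17, 23, 17, 12, 11, 7]
Initialize: smallest = 19
Entering loop: for num in data[1:]:
After iteration 1: num = 20, smallest = 19
After iteration 2: num = 12, smallest = 12
After iteration 3: num = 17, smallest = 12
After iteration 4: num = 23, smallest = 12
After iteration 5: num = 17, smallest = 12
After iteration 6: num = 12, smallest = 12
After iteration 7: num = 11, smallest = 11
After iteration 8: num = 7, smallest = 7
Loop ends.

Final answer: 7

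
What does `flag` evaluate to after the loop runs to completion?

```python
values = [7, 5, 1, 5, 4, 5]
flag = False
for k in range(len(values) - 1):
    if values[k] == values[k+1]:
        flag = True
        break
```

Let's trace through this code step by step.

Initialize: values = [7, 5, 1, 5, 4, 5]
Initialize: flag = False
Entering loop: for k in range(len(values) - 1):
After iteration 1: k = 0, flag = False
After iteration 2: k = 1, flag = False
After iteration 3: k = 2, flag = False
After iteration 4: k = 3, flag = False
After iteration 5: k = 4, flag = False
Loop ends.

Final answer: False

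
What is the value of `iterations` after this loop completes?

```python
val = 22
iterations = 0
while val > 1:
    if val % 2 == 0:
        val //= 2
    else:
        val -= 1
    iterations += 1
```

Let's trace through this code step by step.

Initialize: val = 22
Initialize: iterations = 0
Entering loop: while val > 1:
After iteration 1: val = 11, iterations = 1
After iteration 2: val = 10, iterations = 2
After iteration 3: val = 5, iterations = 3
After iteration 4: val = 4, iterations = 4
After iteration 5: val = 2, iterations = 5
After iteration 6: val = 1, iterations = 6
Loop ends.

Final answer: 6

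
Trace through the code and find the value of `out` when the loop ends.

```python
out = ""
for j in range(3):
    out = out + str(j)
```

Let's trace through this code step by step.

Initialize: out = ''
Entering loop: for j in range(3):
After iteration 1: j = 0, out = '0'
After iteration 2: j = 1, out = '01'
After iteration 3: j = 2, out = '012'
Loop ends.

Final answer: '012'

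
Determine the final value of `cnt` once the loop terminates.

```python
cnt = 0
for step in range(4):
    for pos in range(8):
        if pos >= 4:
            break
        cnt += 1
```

Let's trace through this code step by step.

Initialize: cnt = 0
Entering loop: for step in range(4):
After iteration 1: step = 0, cnt = 4
After iteration 2: step = 1, cnt = 8
After iteration 3: step = 2, cnt = 12
After iteration 4: step = 3, cnt = 16
Loop ends.

Final answer: 16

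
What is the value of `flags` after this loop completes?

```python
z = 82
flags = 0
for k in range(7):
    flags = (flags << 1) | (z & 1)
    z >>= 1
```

Let's trace through this code step by step.

Initialize: z = 82
Initialize: flags = 0
Entering loop: for k in range(7):
After iteration 1: k = 0, z = 41, flags = 0
After iteration 2: k = 1, z = 20, flags = 1
After iteration 3: k = 2, z = 10, flags = 2
After iteration 4: k = 3, z = 5, flags = 4
After iteration 5: k = 4, z = 2, flags = 9
After iteration 6: k = 5, z = 1, flags = 18
After iteration 7: k = 6, z = 0, flags = 37
Loop ends.

Final answer: 37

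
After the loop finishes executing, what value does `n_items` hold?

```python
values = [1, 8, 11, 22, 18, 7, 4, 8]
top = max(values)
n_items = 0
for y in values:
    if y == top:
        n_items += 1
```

Let's trace through this code step by step.

Initialize: values = [1, 8, 11, 22, 18, 7, 4, 8]
Initialize: top = 22
Initialize: n_items = 0
Entering loop: for y in values:
After iteration 1: y = 1, n_items = 0
After iteration 2: y = 8, n_items = 0
After iteration 3: y = 11, n_items = 0
After iteration 4: y = 22, n_items = 1
After iteration 5: y = 18, n_items = 1
After iteration 6: y = 7, n_items = 1
After iteration 7: y = 4, n_items = 1
After iteration 8: y = 8, n_items = 1
Loop ends.

Final answer: 1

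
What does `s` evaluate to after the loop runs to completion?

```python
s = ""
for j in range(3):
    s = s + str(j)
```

Let's trace through this code step by step.

Initialize: s = ''
Entering loop: for j in range(3):
After iteration 1: j = 0, s = '0'
After iteration 2: j = 1, s = '01'
After iteration 3: j = 2, s = '012'
Loop ends.

Final answer: '012'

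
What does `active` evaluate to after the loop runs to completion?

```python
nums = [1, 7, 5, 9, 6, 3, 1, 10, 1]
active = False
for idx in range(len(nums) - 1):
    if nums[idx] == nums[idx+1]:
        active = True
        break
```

Let's trace through this code step by step.

Initialize: nums = [1, 7, 5, 9, 6, 3, 1, 10, 1]
Initialize: active = False
Entering loop: for idx in range(len(nums) - 1):
After iteration 1: idx = 0, active = False
After iteration 2: idx = 1, active = False
After iteration 3: idx = 2, active = False
After iteration 4: idx = 3, active = False
After iteration 5: idx = 4, active = False
After iteration 6: idx = 5, active = False
After iteration 7: idx = 6, active = False
After iteration 8: idx = 7, active = False
Loop ends.

Final answer: False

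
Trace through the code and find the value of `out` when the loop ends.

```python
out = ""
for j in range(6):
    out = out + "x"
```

Let's trace through this code step by step.

Initialize: out = ''
Entering loop: for j in range(6):
After iteration 1: j = 0, out = 'x'
After iteration 2: j = 1, out = 'xx'
After iteration 3: j = 2, out = 'xxx'
After iteration 4: j = 3, out = 'xxxx'
After iteration 5: j = 4, out = 'xxxxx'
After iteration 6: j = 5, out = 'xxxxxx'
Loop ends.

Final answer: 'xxxxxx'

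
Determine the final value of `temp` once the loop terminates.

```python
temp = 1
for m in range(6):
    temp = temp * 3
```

Let's trace through this code step by step.

Initialize: temp = 1
Entering loop: for m in range(6):
After iteration 1: m = 0, temp = 3
After iteration 2: m = 1, temp = 9
After iteration 3: m = 2, temp = 27
After iteration 4: m = 3, temp = 81
After iteration 5: m = 4, temp = 243
After iteration 6: m = 5, temp = 729
Loop ends.

Final answer: 729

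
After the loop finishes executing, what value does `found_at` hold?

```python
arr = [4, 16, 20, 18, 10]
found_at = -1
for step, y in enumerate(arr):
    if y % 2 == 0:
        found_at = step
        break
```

Let's trace through this code step by step.

Initialize: arr = [4, 16, 20, 18, 10]
Initialize: found_at = -1
Entering loop: for step, y in enumerate(arr):
After iteration 1: step = 0, y = 4, found_at = 0
Loop ends.

Final answer: 0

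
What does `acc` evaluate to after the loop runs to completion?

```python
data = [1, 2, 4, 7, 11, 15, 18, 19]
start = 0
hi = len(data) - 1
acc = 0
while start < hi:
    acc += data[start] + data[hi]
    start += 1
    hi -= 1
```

Let's trace through this code step by step.

Initialize: data = [1, 2, 4, 7, 11, 15, 18, 19]
Initialize: start = 0
Initialize: hi = 7
Initialize: acc = 0
Entering loop: while start < hi:
After iteration 1: start = 1, hi = 6, acc = 20
After iteration 2: start = 2, hi = 5, acc = 40
After iteration 3: start = 3, hi = 4, acc = 59
After iteration 4: start = 4, hi = 3, acc = 77
Loop ends.

Final answer: 77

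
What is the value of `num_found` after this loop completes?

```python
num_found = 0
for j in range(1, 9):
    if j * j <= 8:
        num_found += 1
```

Let's trace through this code step by step.

Initialize: num_found = 0
Entering loop: for j in range(1, 9):
After iteration 1: j = 1, num_found = 1
After iteration 2: j = 2, num_found = 2
After iteration 3: j = 3, num_found = 2
After iteration 4: j = 4, num_found = 2
After iteration 5: j = 5, num_found = 2
After iteration 6: j = 6, num_found = 2
After iteration 7: j = 7, num_found = 2
After iteration 8: j = 8, num_found = 2
Loop ends.

Final answer: 2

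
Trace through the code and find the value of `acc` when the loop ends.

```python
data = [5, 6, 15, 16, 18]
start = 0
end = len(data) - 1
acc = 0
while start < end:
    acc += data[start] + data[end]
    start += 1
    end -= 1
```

Let's trace through this code step by step.

Initialize: data = [5, 6, 15, 16, 18]
Initialize: start = 0
Initialize: end = 4
Initialize: acc = 0
Entering loop: while start < end:
After iteration 1: start = 1, end = 3, acc = 23
After iteration 2: start = 2, end = 2, acc = 45
Loop ends.

Final answer: 45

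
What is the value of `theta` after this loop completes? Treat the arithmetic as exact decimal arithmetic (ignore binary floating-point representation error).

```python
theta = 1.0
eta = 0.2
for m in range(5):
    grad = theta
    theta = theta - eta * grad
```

Let's trace through this code step by step.

Initialize: theta = 1.0
Initialize: eta = 0.2
Entering loop: for m in range(5):
After iteration 1: m = 0, theta = 0.8, grad = 1.0
After iteration 2: m = 1, theta = 0.64, grad = 0.8
After iteration 3: m = 2, theta = 0.512, grad = 0.64
After iteration 4: m = 3, theta = 0.4096, grad = 0.512
After iteration 5: m = 4, theta = 0.32768, grad = 0.4096
Loop ends.

Final answer: 0.32768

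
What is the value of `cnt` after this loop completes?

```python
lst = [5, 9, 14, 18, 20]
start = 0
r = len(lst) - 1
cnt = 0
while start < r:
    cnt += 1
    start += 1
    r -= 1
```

Let's trace through this code step by step.

Initialize: lst = [5, 9, 14, 18, 20]
Initialize: start = 0
Initialize: r = 4
Initialize: cnt = 0
Entering loop: while start < r:
After iteration 1: start = 1, r = 3, cnt = 1
After iteration 2: start = 2, r = 2, cnt = 2
Loop ends.

Final answer: 2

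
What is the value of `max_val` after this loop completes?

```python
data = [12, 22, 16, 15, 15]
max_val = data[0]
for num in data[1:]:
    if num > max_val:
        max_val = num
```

Let's trace through this code step by step.

Initialize: data = [12, 22, 16, 15, 15]
Initialize: max_val = 12
Entering loop: for num in data[1:]:
After iteration 1: num = 22, max_val = 22
After iteration 2: num = 16, max_val = 22
After iteration 3: num = 15, max_val = 22
After iteration 4: num = 15, max_val = 22
Loop ends.

Final answer: 22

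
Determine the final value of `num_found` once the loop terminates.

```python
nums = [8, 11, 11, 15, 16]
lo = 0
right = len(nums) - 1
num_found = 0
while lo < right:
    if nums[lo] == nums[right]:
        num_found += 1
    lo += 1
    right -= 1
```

Let's trace through this code step by step.

Initialize: nums = [8, 11, 11, 15, 16]
Initialize: lo = 0
Initialize: right = 4
Initialize: num_found = 0
Entering loop: while lo < right:
After iteration 1: lo = 1, right = 3, num_found = 0
After iteration 2: lo = 2, right = 2, num_found = 0
Loop ends.

Final answer: 0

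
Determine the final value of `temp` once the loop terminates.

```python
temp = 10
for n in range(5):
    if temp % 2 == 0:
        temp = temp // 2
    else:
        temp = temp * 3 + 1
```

Let's trace through this code step by step.

Initialize: temp = 10
Entering loop: for n in range(5):
After iteration 1: n = 0, temp = 5
After iteration 2: n = 1, temp = 16
After iteration 3: n = 2, temp = 8
After iteration 4: n = 3, temp = 4
After iteration 5: n = 4, temp = 2
Loop ends.

Final answer: 2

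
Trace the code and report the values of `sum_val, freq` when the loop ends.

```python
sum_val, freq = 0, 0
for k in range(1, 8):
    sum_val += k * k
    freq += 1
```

Let's trace through this code step by step.

Initialize: sum_val = 0
Initialize: freq = 0
Entering loop: for k in range(1, 8):
After iteration 1: k = 1, sum_val = 1, freq = 1
After iteration 2: k = 2, sum_val = 5, freq = 2
After iteration 3: k = 3, sum_val = 14, freq = 3
After iteration 4: k = 4, sum_val = 30, freq = 4
After iteration 5: k = 5, sum_val = 55, freq = 5
After iteration 6: k = 6, sum_val = 91, freq = 6
After iteration 7: k = 7, sum_val = 140, freq = 7
Loop ends.

Final answer: 140, 7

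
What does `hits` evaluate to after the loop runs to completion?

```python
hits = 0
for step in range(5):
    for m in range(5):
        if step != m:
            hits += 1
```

Let's trace through this code step by step.

Initialize: hits = 0
Entering loop: for step in range(5):
After iteration 1: step = 0, hits = 4
After iteration 2: step = 1, hits = 8
After iteration 3: step = 2, hits = 12
After iteration 4: step = 3, hits = 16
After iteration 5: step = 4, hits = 20
Loop ends.

Final answer: 20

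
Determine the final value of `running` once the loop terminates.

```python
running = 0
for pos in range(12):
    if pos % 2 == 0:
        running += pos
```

Let's trace through this code step by step.

Initialize: running = 0
Entering loop: for pos in range(12):
After iteration 1: pos = 0, running = 0
After iteration 2: pos = 1, running = 0
After iteration 3: pos = 2, running = 2
After iteration 4: pos = 3, running = 2
After iteration 5: pos = 4, running = 6
After iteration 6: pos = 5, running = 6
After iteration 7: pos = 6, running = 12
After iteration 8: pos = 7, running = 12
After iteration 9: pos = 8, running = 20
After iteration 10: pos = 9, running = 20
After iteration 11: pos = 10, running = 30
After iteration 12: pos = 11, running = 30
Loop ends.

Final answer: 30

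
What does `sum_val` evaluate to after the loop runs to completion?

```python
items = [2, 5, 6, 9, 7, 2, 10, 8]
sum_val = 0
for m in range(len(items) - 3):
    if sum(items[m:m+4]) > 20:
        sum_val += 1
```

Let's trace through this code step by step.

Initialize: items = [2, 5, 6, 9, 7, 2, 10, 8]
Initialize: sum_val = 0
Entering loop: for m in range(len(items) - 3):
After iteration 1: m = 0, sum_val = 1
After iteration 2: m = 1, sum_val = 2
After iteration 3: m = 2, sum_val = 3
After iteration 4: m = 3, sum_val = 4
After iteration 5: m = 4, sum_val = 5
Loop ends.

Final answer: 5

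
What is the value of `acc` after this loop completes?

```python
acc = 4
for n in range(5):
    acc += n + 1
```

Let's trace through this code step by step.

Initialize: acc = 4
Entering loop: for n in range(5):
After iteration 1: n = 0, acc = 5
After iteration 2: n = 1, acc = 7
After iteration 3: n = 2, acc = 10
After iteration 4: n = 3, acc = 14
After iteration 5: n = 4, acc = 19
Loop ends.

Final answer: 19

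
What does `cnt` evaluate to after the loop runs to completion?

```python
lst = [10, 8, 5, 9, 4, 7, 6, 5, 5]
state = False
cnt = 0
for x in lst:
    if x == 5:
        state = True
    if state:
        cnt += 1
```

Let's trace through this code step by step.

Initialize: lst = [10, 8, 5, 9, 4, 7, 6, 5, 5]
Initialize: state = False
Initialize: cnt = 0
Entering loop: for x in lst:
After iteration 1: x = 10, state = False, cnt = 0
After iteration 2: x = 8, state = False, cnt = 0
After iteration 3: x = 5, state = True, cnt = 1
After iteration 4: x = 9, state = True, cnt = 2
After iteration 5: x = 4, state = True, cnt = 3
After iteration 6: x = 7, state = True, cnt = 4
After iteration 7: x = 6, state = True, cnt = 5
After iteration 8: x = 5, state = True, cnt = 6
After iteration 9: x = 5, state = True, cnt = 7
Loop ends.

Final answer: 7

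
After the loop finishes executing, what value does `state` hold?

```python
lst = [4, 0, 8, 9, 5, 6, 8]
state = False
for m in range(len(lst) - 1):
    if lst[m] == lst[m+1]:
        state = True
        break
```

Let's trace through this code step by step.

Initialize: lst = [4, 0, 8, 9, 5, 6, 8]
Initialize: state = False
Entering loop: for m in range(len(lst) - 1):
After iteration 1: m = 0, state = False
After iteration 2: m = 1, state = False
After iteration 3: m = 2, state = False
After iteration 4: m = 3, state = False
After iteration 5: m = 4, state = False
After iteration 6: m = 5, state = False
Loop ends.

Final answer: False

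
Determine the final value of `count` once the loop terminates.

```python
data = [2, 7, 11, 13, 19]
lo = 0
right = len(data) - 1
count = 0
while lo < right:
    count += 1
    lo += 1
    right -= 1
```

Let's trace through this code step by step.

Initialize: data = [2, 7, 11, 13, 19]
Initialize: lo = 0
Initialize: right = 4
Initialize: count = 0
Entering loop: while lo < right:
After iteration 1: lo = 1, right = 3, count = 1
After iteration 2: lo = 2, right = 2, count = 2
Loop ends.

Final answer: 2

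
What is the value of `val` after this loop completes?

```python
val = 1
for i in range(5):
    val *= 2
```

Let's trace through this code step by step.

Initialize: val = 1
Entering loop: for i in range(5):
After iteration 1: i = 0, val = 2
After iteration 2: i = 1, val = 4
After iteration 3: i = 2, val = 8
After iteration 4: i = 3, val = 16
After iteration 5: i = 4, val = 32
Loop ends.

Final answer: 32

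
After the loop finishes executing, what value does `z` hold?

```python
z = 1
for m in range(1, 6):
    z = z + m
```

Let's trace through this code step by step.

Initialize: z = 1
Entering loop: for m in range(1, 6):
After iteration 1: m = 1, z = 2
After iteration 2: m = 2, z = 4
After iteration 3: m = 3, z = 7
After iteration 4: m = 4, z = 11
After iteration 5: m = 5, z = 16
Loop ends.

Final answer: 16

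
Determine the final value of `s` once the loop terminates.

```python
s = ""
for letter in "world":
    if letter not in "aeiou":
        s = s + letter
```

Let's trace through this code step by step.

Initialize: s = ''
Entering loop: for letter in "world":
After iteration 1: letter = 'w', s = 'w'
After iteration 2: letter = 'o', s = 'w'
After iteration 3: letter = 'r', s = 'wr'
After iteration 4: letter = 'l', s = 'wrl'
After iteration 5: letter = 'd', s = 'wrld'
Loop ends.

Final answer: 'wrld'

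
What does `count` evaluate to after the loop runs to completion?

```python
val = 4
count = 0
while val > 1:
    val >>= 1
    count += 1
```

Let's trace through this code step by step.

Initialize: val = 4
Initialize: count = 0
Entering loop: while val > 1:
After iteration 1: val = 2, count = 1
After iteration 2: val = 1, count = 2
Loop ends.

Final answer: 2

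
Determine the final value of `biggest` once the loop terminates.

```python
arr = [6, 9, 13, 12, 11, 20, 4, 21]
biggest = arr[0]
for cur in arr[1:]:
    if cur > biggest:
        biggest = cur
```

Let's trace through this code step by step.

Initialize: arr = [6, 9, 13, 12, 11, 20, 4, 21]
Initialize: biggest = 6
Entering loop: for cur in arr[1:]:
After iteration 1: cur = 9, biggest = 9
After iteration 2: cur = 13, biggest = 13
After iteration 3: cur = 12, biggest = 13
After iteration 4: cur = 11, biggest = 13
After iteration 5: cur = 20, biggest = 20
After iteration 6: cur = 4, biggest = 20
After iteration 7: cur = 21, biggest = 21
Loop ends.

Final answer: 21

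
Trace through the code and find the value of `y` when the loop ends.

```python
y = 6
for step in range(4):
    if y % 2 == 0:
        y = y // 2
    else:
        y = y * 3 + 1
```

Let's trace through this code step by step.

Initialize: y = 6
Entering loop: for step in range(4):
After iteration 1: step = 0, y = 3
After iteration 2: step = 1, y = 10
After iteration 3: step = 2, y = 5
After iteration 4: step = 3, y = 16
Loop ends.

Final answer: 16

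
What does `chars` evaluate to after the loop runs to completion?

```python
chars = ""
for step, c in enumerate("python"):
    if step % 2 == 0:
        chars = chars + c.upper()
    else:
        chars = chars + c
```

Let's trace through this code step by step.

Initialize: chars = ''
Entering loop: for step, c in enumerate("python"):
After iteration 1: step = 0, c = 'p', chars = 'P'
After iteration 2: step = 1, c = 'y', chars = 'Py'
After iteration 3: step = 2, c = 't', chars = 'PyT'
After iteration 4: step = 3, c = 'h', chars = 'PyTh'
After iteration 5: step = 4, c = 'o', chars = 'PyThO'
After iteration 6: step = 5, c = 'n', chars = 'PyThOn'
Loop ends.

Final answer: 'PyThOn'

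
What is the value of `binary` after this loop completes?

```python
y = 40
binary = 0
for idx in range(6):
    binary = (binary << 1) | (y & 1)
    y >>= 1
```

Let's trace through this code step by step.

Initialize: y = 40
Initialize: binary = 0
Entering loop: for idx in range(6):
After iteration 1: idx = 0, y = 20, binary = 0
After iteration 2: idx = 1, y = 10, binary = 0
After iteration 3: idx = 2, y = 5, binary = 0
After iteration 4: idx = 3, y = 2, binary = 1
After iteration 5: idx = 4, y = 1, binary = 2
After iteration 6: idx = 5, y = 0, binary = 5
Loop ends.

Final answer: 5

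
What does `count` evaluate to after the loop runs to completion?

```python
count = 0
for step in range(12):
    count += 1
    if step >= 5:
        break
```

Let's trace through this code step by step.

Initialize: count = 0
Entering loop: for step in range(12):
After iteration 1: step = 0, count = 1
After iteration 2: step = 1, count = 2
After iteration 3: step = 2, count = 3
After iteration 4: step = 3, count = 4
After iteration 5: step = 4, count = 5
After iteration 6: step = 5, count = 6
Loop ends.

Final answer: 6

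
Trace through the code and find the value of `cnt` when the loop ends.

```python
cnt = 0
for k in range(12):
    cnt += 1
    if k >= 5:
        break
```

Let's trace through this code step by step.

Initialize: cnt = 0
Entering loop: for k in range(12):
After iteration 1: k = 0, cnt = 1
After iteration 2: k = 1, cnt = 2
After iteration 3: k = 2, cnt = 3
After iteration 4: k = 3, cnt = 4
After iteration 5: k = 4, cnt = 5
After iteration 6: k = 5, cnt = 6
Loop ends.

Final answer: 6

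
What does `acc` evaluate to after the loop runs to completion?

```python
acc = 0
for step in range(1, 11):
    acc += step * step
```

Let's trace through this code step by step.

Initialize: acc = 0
Entering loop: for step in range(1, 11):
After iteration 1: step = 1, acc = 1
After iteration 2: step = 2, acc = 5
After iteration 3: step = 3, acc = 14
After iteration 4: step = 4, acc = 30
After iteration 5: step = 5, acc = 55
After iteration 6: step = 6, acc = 91
After iteration 7: step = 7, acc = 140
After iteration 8: step = 8, acc = 204
After iteration 9: step = 9, acc = 285
After iteration 10: step = 10, acc = 385
Loop ends.

Final answer: 385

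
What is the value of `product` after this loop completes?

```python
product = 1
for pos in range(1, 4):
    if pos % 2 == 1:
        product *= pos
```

Let's trace through this code step by step.

Initialize: product = 1
Entering loop: for pos in range(1, 4):
After iteration 1: pos = 1, product = 1
After iteration 2: pos = 2, product = 1
After iteration 3: pos = 3, product = 3
Loop ends.

Final answer: 3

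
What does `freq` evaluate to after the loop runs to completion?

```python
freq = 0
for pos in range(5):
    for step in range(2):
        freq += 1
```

Let's trace through this code step by step.

Initialize: freq = 0
Entering loop: for pos in range(5):
After iteration 1: pos = 0, freq = 2
After iteration 2: pos = 1, freq = 4
After iteration 3: pos = 2, freq = 6
After iteration 4: pos = 3, freq = 8
After iteration 5: pos = 4, freq = 10
Loop ends.

Final answer: 10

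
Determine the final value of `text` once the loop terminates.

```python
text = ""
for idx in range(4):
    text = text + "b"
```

Let's trace through this code step by step.

Initialize: text = ''
Entering loop: for idx in range(4):
After iteration 1: idx = 0, text = 'b'
After iteration 2: idx = 1, text = 'bb'
After iteration 3: idx = 2, text = 'bbb'
After iteration 4: idx = 3, text = 'bbbb'
Loop ends.

Final answer: 'bbbb'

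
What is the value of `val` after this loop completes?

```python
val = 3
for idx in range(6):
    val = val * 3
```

Let's trace through this code step by step.

Initialize: val = 3
Entering loop: for idx in range(6):
After iteration 1: idx = 0, val = 9
After iteration 2: idx = 1, val = 27
After iteration 3: idx = 2, val = 81
After iteration 4: idx = 3, val = 243
After iteration 5: idx = 4, val = 729
After iteration 6: idx = 5, val = 2187
Loop ends.

Final answer: 2187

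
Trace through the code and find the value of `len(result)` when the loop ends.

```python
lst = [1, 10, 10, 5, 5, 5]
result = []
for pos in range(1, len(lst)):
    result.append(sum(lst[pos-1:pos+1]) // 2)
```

Let's trace through this code step by step.

Initialize: lst = [1, 10, 10, 5, 5, 5]
Initialize: result = []
Entering loop: for pos in range(1, len(lst)):
After iteration 1: pos = 1, result = [5]
After iteration 2: pos = 2, result = [5, 10]
After iteration 3: pos = 3, result = [5, 10, 7]
After iteration 4: pos = 4, result = [5, 10, 7, 5]
After iteration 5: pos = 5, result = [5, 10, 7, 5, 5]
Loop ends.
len(result) = 5

Final answer: 5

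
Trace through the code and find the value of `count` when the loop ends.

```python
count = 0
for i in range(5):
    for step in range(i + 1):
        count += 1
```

Let's trace through this code step by step.

Initialize: count = 0
Entering loop: for i in range(5):
After iteration 1: i = 0, count = 1, step = 0
After iteration 2: i = 1, count = 3, step = 1
After iteration 3: i = 2, count = 6, step = 2
After iteration 4: i = 3, count = 10, step = 3
After iteration 5: i = 4, count = 15, step = 4
Loop ends.

Final answer: 15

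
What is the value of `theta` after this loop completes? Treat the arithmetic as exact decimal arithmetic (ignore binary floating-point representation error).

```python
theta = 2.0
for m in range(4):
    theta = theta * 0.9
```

Let's trace through this code step by step.

Initialize: theta = 2.0
Entering loop: for m in range(4):
After iteration 1: m = 0, theta = 1.8
After iteration 2: m = 1, theta = 1.62
After iteration 3: m = 2, theta = 1.458
After iteration 4: m = 3, theta = 1.3122
Loop ends.

Final answer: 1.3122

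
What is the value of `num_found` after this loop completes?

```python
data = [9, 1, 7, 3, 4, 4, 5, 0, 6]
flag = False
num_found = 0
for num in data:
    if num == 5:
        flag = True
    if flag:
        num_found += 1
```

Let's trace through this code step by step.

Initialize: data = [9, 1, 7, 3, 4, 4, 5, 0, 6]
Initialize: flag = False
Initialize: num_found = 0
Entering loop: for num in data:
After iteration 1: num = 9, flag = False, num_found = 0
After iteration 2: num = 1, flag = False, num_found = 0
After iteration 3: num = 7, flag = False, num_found = 0
After iteration 4: num = 3, flag = False, num_found = 0
After iteration 5: num = 4, flag = False, num_found = 0
After iteration 6: num = 4, flag = False, num_found = 0
After iteration 7: num = 5, flag = True, num_found = 1
After iteration 8: num = 0, flag = True, num_found = 2
After iteration 9: num = 6, flag = True, num_found = 3
Loop ends.

Final answer: 3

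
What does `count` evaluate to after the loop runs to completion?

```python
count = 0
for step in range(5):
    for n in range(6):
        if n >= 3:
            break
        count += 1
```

Let's trace through this code step by step.

Initialize: count = 0
Entering loop: for step in range(5):
After iteration 1: step = 0, count = 3
After iteration 2: step = 1, count = 6
After iteration 3: step = 2, count = 9
After iteration 4: step = 3, count = 12
After iteration 5: step = 4, count = 15
Loop ends.

Final answer: 15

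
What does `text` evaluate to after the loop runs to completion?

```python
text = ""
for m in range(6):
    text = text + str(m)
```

Let's trace through this code step by step.

Initialize: text = ''
Entering loop: for m in range(6):
After iteration 1: m = 0, text = '0'
After iteration 2: m = 1, text = '01'
After iteration 3: m = 2, text = '012'
After iteration 4: m = 3, text = '0123'
After iteration 5: m = 4, text = '01234'
After iteration 6: m = 5, text = '012345'
Loop ends.

Final answer: '012345'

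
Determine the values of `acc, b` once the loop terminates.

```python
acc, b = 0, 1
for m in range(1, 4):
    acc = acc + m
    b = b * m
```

Let's trace through this code step by step.

Initialize: acc = 0
Initialize: b = 1
Entering loop: for m in range(1, 4):
After iteration 1: m = 1, acc = 1, b = 1
After iteration 2: m = 2, acc = 3, b = 2
After iteration 3: m = 3, acc = 6, b = 6
Loop ends.

Final answer: 6, 6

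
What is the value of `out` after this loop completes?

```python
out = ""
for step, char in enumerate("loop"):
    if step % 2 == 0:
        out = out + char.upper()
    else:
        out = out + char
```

Let's trace through this code step by step.

Initialize: out = ''
Entering loop: for step, char in enumerate("loop"):
After iteration 1: step = 0, char = 'l', out = 'L'
After iteration 2: step = 1, char = 'o', out = 'Lo'
After iteration 3: step = 2, char = 'o', out = 'LoO'
After iteration 4: step = 3, char = 'p', out = 'LoOp'
Loop ends.

Final answer: 'LoOp'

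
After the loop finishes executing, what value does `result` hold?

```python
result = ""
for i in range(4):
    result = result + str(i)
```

Let's trace through this code step by step.

Initialize: result = ''
Entering loop: for i in range(4):
After iteration 1: i = 0, result = '0'
After iteration 2: i = 1, result = '01'
After iteration 3: i = 2, result = '012'
After iteration 4: i = 3, result = '0123'
Loop ends.

Final answer: '0123'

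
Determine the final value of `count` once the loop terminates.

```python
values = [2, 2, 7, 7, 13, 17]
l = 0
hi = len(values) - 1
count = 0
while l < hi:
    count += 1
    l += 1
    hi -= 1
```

Let's trace through this code step by step.

Initialize: values = [2, 2, 7, 7, 13, 17]
Initialize: l = 0
Initialize: hi = 5
Initialize: count = 0
Entering loop: while l < hi:
After iteration 1: l = 1, hi = 4, count = 1
After iteration 2: l = 2, hi = 3, count = 2
After iteration 3: l = 3, hi = 2, count = 3
Loop ends.

Final answer: 3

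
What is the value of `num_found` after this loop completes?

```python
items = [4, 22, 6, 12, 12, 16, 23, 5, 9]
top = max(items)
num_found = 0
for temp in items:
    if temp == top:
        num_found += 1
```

Let's trace through this code step by step.

Initialize: items = [4, 22, 6, 12, 12, 16, 23, 5, 9]
Initialize: top = 23
Initialize: num_found = 0
Entering loop: for temp in items:
After iteration 1: temp = 4, num_found = 0
After iteration 2: temp = 22, num_found = 0
After iteration 3: temp = 6, num_found = 0
After iteration 4: temp = 12, num_found = 0
After iteration 5: temp = 12, num_found = 0
After iteration 6: temp = 16, num_found = 0
After iteration 7: temp = 23, num_found = 1
After iteration 8: temp = 5, num_found = 1
After iteration 9: temp = 9, num_found = 1
Loop ends.

Final answer: 1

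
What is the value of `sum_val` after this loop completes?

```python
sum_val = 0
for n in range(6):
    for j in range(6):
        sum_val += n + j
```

Let's trace through this code step by step.

Initialize: sum_val = 0
Entering loop: for n in range(6):
After iteration 1: n = 0, sum_val = 15
After iteration 2: n = 1, sum_val = 36
After iteration 3: n = 2, sum_val = 63
After iteration 4: n = 3, sum_val = 96
After iteration 5: n = 4, sum_val = 135
After iteration 6: n = 5, sum_val = 180
Loop ends.

Final answer: 180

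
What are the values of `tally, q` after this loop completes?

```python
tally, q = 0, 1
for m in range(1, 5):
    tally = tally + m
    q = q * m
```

Let's trace through this code step by step.

Initialize: tally = 0
Initialize: q = 1
Entering loop: for m in range(1, 5):
After iteration 1: m = 1, tally = 1, q = 1
After iteration 2: m = 2, tally = 3, q = 2
After iteration 3: m = 3, tally = 6, q = 6
After iteration 4: m = 4, tally = 10, q = 24
Loop ends.

Final answer: 10, 24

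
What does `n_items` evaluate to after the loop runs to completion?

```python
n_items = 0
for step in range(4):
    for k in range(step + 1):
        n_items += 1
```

Let's trace through this code step by step.

Initialize: n_items = 0
Entering loop: for step in range(4):
After iteration 1: step = 0, n_items = 1, k = 0
After iteration 2: step = 1, n_items = 3, k = 1
After iteration 3: step = 2, n_items = 6, k = 2
After iteration 4: step = 3, n_items = 10, k = 3
Loop ends.

Final answer: 10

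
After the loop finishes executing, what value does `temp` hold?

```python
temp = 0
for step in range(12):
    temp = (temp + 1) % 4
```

Let's trace through this code step by step.

Initialize: temp = 0
Entering loop: for step in range(12):
After iteration 1: step = 0, temp = 1
After iteration 2: step = 1, temp = 2
After iteration 3: step = 2, temp = 3
After iteration 4: step = 3, temp = 0
After iteration 5: step = 4, temp = 1
After iteration 6: step = 5, temp = 2
After iteration 7: step = 6, temp = 3
After iteration 8: step = 7, temp = 0
After iteration 9: step = 8, temp = 1
After iteration 10: step = 9, temp = 2
After iteration 11: step = 10, temp = 3
After iteration 12: step = 11, temp = 0
Loop ends.

Final answer: 0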